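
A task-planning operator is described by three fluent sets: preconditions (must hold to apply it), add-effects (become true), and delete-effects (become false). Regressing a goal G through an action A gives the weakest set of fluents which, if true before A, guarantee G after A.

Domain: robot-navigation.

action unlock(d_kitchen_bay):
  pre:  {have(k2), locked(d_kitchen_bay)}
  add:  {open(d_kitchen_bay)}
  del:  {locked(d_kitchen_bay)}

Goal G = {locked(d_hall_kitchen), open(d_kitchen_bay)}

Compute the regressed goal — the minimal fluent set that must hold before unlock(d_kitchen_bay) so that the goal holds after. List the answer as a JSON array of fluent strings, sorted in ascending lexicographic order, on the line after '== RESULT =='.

Regress:
  G ∩ del = {}  (empty — regression defined)
  G \ add = {locked(d_hall_kitchen), open(d_kitchen_bay)} \ {open(d_kitchen_bay)} = {locked(d_hall_kitchen)}
  ∪ pre   = {locked(d_hall_kitchen)} ∪ {have(k2), locked(d_kitchen_bay)}
          = {have(k2), locked(d_hall_kitchen), locked(d_kitchen_bay)}

== RESULT ==
["have(k2)", "locked(d_hall_kitchen)", "locked(d_kitchen_bay)"]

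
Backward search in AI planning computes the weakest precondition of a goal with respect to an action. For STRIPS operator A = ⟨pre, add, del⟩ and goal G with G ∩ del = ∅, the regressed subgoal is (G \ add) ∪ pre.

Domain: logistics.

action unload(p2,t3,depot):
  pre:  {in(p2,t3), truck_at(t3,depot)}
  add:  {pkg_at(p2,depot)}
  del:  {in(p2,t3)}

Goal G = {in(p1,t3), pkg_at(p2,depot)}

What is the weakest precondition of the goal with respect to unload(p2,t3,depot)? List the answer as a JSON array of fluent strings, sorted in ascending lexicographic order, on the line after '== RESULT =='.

Compute (G \ add) ∪ pre:
  G ∩ del = {}  (empty — regression defined)
  G \ add = {in(p1,t3), pkg_at(p2,depot)} \ {pkg_at(p2,depot)} = {in(p1,t3)}
  ∪ pre   = {in(p1,t3)} ∪ {in(p2,t3), truck_at(t3,depot)}
          = {in(p1,t3), in(p2,t3), truck_at(t3,depot)}

== RESULT ==
["in(p1,t3)", "in(p2,t3)", "truck_at(t3,depot)"]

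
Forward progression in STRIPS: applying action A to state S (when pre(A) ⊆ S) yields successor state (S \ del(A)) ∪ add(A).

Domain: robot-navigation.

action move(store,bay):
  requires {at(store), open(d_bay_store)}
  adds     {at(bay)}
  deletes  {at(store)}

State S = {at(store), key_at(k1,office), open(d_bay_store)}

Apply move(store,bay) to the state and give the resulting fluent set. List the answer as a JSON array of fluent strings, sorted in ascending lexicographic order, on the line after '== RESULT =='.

Progress:
  pre ⊆ S: {at(store), open(d_bay_store)} ⊆ S  — applicable
  S \ del = {key_at(k1,office), open(d_bay_store)}
  ∪ add   = {at(bay), key_at(k1,office), open(d_bay_store)}

== RESULT ==
["at(bay)", "key_at(k1,office)", "open(d_bay_store)"]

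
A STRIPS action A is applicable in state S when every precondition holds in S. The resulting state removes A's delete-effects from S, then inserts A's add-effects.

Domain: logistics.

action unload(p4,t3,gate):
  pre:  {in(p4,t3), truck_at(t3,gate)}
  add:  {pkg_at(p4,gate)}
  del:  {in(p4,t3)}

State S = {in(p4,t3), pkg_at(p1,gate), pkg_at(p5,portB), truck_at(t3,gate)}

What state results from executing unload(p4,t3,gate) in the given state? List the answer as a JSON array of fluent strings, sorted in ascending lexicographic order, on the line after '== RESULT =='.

Compute (S \ del) ∪ add:
  pre ⊆ S: {in(p4,t3), truck_at(t3,gate)} ⊆ S  — applicable
  S \ del = {pkg_at(p1,gate), pkg_at(p5,portB), truck_at(t3,gate)}
  ∪ add   = {pkg_at(p1,gate), pkg_at(p4,gate), pkg_at(p5,portB), truck_at(t3,gate)}

== RESULT ==
["pkg_at(p1,gate)", "pkg_at(p4,gate)", "pkg_at(p5,portB)", "truck_at(t3,gate)"]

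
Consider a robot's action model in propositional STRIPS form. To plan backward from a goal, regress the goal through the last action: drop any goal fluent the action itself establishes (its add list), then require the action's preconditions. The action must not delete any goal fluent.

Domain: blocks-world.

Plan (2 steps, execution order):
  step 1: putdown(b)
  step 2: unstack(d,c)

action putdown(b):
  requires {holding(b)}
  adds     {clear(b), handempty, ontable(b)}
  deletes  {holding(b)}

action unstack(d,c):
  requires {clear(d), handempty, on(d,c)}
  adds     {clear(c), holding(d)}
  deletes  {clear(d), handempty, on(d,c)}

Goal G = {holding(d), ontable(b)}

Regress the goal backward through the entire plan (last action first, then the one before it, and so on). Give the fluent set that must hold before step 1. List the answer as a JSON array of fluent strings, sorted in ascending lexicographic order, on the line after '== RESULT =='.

Regress step by step:
  through step 2 (unstack(d,c)): drop {holding(d)}, keep {ontable(b)}, require {clear(d), handempty, on(d,c)}
    → {clear(d), handempty, on(d,c), ontable(b)}
  through step 1 (putdown(b)): drop {handempty, ontable(b)}, keep {clear(d), on(d,c)}, require {holding(b)}
    → {clear(d), holding(b), on(d,c)}

== RESULT ==
["clear(d)", "holding(b)", "on(d,c)"]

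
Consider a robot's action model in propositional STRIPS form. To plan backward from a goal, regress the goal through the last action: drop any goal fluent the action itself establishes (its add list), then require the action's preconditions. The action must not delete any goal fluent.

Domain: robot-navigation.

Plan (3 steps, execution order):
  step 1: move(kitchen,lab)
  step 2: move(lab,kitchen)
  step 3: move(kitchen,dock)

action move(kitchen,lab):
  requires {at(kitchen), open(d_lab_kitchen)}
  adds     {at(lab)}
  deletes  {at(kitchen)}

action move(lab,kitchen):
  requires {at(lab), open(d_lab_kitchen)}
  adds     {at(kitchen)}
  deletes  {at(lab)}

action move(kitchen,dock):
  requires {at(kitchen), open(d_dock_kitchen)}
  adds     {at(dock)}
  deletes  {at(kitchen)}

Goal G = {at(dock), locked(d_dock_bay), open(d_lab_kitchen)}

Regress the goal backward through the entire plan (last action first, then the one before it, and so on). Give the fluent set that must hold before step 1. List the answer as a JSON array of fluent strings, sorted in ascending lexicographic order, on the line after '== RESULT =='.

Work backward from the goal:
  through step 3 (move(kitchen,dock)): drop {at(dock)}, keep {locked(d_dock_bay), open(d_lab_kitchen)}, require {at(kitchen), open(d_dock_kitchen)}
    → {at(kitchen), locked(d_dock_bay), open(d_dock_kitchen), open(d_lab_kitchen)}
  through step 2 (move(lab,kitchen)): drop {at(kitchen)}, keep {locked(d_dock_bay), open(d_dock_kitchen), open(d_lab_kitchen)}, require {at(lab), open(d_lab_kitchen)}
    → {at(lab), locked(d_dock_bay), open(d_dock_kitchen), open(d_lab_kitchen)}
  through step 1 (move(kitchen,lab)): drop {at(lab)}, keep {locked(d_dock_bay), open(d_dock_kitchen), open(d_lab_kitchen)}, require {at(kitchen), open(d_lab_kitchen)}
    → {at(kitchen), locked(d_dock_bay), open(d_dock_kitchen), open(d_lab_kitchen)}

== RESULT ==
["at(kitchen)", "locked(d_dock_bay)", "open(d_dock_kitchen)", "open(d_lab_kitchen)"]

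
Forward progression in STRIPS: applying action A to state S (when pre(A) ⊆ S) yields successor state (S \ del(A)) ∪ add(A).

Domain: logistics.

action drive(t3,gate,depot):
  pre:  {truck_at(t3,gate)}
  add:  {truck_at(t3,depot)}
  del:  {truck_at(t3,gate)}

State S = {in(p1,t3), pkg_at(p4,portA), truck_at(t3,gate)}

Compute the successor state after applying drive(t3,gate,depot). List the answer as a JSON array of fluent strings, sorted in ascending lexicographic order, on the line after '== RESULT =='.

Compute (S \ del) ∪ add:
  pre ⊆ S: {truck_at(t3,gate)} ⊆ S  — applicable
  S \ del = {in(p1,t3), pkg_at(p4,portA)}
  ∪ add   = {in(p1,t3), pkg_at(p4,portA), truck_at(t3,depot)}

== RESULT ==
["in(p1,t3)", "pkg_at(p4,portA)", "truck_at(t3,depot)"]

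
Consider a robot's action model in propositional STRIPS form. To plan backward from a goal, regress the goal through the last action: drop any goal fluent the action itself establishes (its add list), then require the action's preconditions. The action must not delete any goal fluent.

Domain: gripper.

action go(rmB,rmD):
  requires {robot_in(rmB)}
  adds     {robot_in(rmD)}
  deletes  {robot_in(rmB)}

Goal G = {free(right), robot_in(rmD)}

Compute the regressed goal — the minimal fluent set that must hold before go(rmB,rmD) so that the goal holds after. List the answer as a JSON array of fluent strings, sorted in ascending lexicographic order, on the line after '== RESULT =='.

Regress:
  G ∩ del = {}  (empty — regression defined)
  G \ add = {free(right), robot_in(rmD)} \ {robot_in(rmD)} = {free(right)}
  ∪ pre   = {free(right)} ∪ {robot_in(rmB)}
          = {free(right), robot_in(rmB)}

== RESULT ==
["free(right)", "robot_in(rmB)"]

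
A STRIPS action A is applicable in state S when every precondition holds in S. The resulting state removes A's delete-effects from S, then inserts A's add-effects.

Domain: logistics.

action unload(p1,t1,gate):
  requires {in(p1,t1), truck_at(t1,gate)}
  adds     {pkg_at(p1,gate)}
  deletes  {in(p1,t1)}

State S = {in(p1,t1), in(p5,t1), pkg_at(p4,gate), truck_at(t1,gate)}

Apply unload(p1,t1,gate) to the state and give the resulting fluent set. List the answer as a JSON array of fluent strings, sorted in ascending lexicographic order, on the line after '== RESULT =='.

Progress:
  pre ⊆ S: {in(p1,t1), truck_at(t1,gate)} ⊆ S  — applicable
  S \ del = {in(p5,t1), pkg_at(p4,gate), truck_at(t1,gate)}
  ∪ add   = {in(p5,t1), pkg_at(p1,gate), pkg_at(p4,gate), truck_at(t1,gate)}

== RESULT ==
["in(p5,t1)", "pkg_at(p1,gate)", "pkg_at(p4,gate)", "truck_at(t1,gate)"]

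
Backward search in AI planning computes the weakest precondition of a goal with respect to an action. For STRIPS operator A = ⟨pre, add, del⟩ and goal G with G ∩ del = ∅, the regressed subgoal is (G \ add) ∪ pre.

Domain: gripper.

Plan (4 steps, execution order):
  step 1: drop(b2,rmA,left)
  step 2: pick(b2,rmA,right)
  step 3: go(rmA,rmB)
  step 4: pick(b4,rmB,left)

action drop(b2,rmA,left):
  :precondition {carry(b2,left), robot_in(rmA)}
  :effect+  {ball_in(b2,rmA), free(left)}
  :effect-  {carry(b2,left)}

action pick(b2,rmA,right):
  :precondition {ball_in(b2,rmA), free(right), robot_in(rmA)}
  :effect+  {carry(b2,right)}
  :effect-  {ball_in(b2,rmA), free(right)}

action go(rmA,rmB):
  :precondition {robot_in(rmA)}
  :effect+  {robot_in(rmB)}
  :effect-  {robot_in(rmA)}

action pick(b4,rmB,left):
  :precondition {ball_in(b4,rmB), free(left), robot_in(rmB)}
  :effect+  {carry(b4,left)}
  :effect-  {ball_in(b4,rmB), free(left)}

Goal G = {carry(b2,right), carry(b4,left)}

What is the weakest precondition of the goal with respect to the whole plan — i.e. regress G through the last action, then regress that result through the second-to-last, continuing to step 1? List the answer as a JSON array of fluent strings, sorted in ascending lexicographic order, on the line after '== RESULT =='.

Work backward from the goal:
  through step 4 (pick(b4,rmB,left)): drop {carry(b4,left)}, keep {carry(b2,right)}, require {ball_in(b4,rmB), free(left), robot_in(rmB)}
    → {ball_in(b4,rmB), carry(b2,right), free(left), robot_in(rmB)}
  through step 3 (go(rmA,rmB)): drop {robot_in(rmB)}, keep {ball_in(b4,rmB), carry(b2,right), free(left)}, require {robot_in(rmA)}
    → {ball_in(b4,rmB), carry(b2,right), free(left), robot_in(rmA)}
  through step 2 (pick(b2,rmA,right)): drop {carry(b2,right)}, keep {ball_in(b4,rmB), free(left), robot_in(rmA)}, require {ball_in(b2,rmA), free(right), robot_in(rmA)}
    → {ball_in(b2,rmA), ball_in(b4,rmB), free(left), free(right), robot_in(rmA)}
  through step 1 (drop(b2,rmA,left)): drop {ball_in(b2,rmA), free(left)}, keep {ball_in(b4,rmB), free(right), robot_in(rmA)}, require {carry(b2,left), robot_in(rmA)}
    → {ball_in(b4,rmB), carry(b2,left), free(right), robot_in(rmA)}

== RESULT ==
["ball_in(b4,rmB)", "carry(b2,left)", "free(right)", "robot_in(rmA)"]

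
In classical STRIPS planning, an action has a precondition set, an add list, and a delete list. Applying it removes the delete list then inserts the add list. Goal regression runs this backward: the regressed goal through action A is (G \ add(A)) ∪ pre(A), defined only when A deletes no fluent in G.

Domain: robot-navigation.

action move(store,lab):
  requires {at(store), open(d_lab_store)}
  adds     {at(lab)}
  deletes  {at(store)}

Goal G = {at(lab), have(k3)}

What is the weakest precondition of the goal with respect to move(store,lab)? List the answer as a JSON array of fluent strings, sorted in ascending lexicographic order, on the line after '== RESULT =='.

Regress:
  G ∩ del = {}  (empty — regression defined)
  G \ add = {at(lab), have(k3)} \ {at(lab)} = {have(k3)}
  ∪ pre   = {have(k3)} ∪ {at(store), open(d_lab_store)}
          = {at(store), have(k3), open(d_lab_store)}

== RESULT ==
["at(store)", "have(k3)", "open(d_lab_store)"]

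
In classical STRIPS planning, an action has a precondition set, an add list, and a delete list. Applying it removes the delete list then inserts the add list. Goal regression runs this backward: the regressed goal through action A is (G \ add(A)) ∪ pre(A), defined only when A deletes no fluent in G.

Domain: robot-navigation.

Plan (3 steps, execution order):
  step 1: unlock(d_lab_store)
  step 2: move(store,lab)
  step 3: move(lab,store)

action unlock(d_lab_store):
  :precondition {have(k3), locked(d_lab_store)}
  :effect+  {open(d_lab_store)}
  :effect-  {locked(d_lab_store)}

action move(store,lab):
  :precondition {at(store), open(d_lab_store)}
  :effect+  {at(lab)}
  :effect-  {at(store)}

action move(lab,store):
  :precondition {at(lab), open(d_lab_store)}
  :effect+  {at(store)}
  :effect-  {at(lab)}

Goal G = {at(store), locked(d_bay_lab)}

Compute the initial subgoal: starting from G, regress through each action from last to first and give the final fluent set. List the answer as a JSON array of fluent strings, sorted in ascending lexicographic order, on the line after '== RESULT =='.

Regress step by step:
  through step 3 (move(lab,store)): drop {at(store)}, keep {locked(d_bay_lab)}, require {at(lab), open(d_lab_store)}
    → {at(lab), locked(d_bay_lab), open(d_lab_store)}
  through step 2 (move(store,lab)): drop {at(lab)}, keep {locked(d_bay_lab), open(d_lab_store)}, require {at(store), open(d_lab_store)}
    → {at(store), locked(d_bay_lab), open(d_lab_store)}
  through step 1 (unlock(d_lab_store)): drop {open(d_lab_store)}, keep {at(store), locked(d_bay_lab)}, require {have(k3), locked(d_lab_store)}
    → {at(store), have(k3), locked(d_bay_lab), locked(d_lab_store)}

== RESULT ==
["at(store)", "have(k3)", "locked(d_bay_lab)", "locked(d_lab_store)"]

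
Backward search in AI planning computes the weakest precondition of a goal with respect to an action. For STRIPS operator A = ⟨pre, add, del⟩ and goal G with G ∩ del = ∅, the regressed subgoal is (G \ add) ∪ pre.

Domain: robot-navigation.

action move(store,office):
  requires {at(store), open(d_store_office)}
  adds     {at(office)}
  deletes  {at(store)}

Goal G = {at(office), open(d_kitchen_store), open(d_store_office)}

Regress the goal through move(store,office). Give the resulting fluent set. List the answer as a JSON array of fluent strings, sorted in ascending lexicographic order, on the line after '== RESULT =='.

Regress:
  G ∩ del = {}  (empty — regression defined)
  G \ add = {at(office), open(d_kitchen_store), open(d_store_office)} \ {at(office)} = {open(d_kitchen_store), open(d_store_office)}
  ∪ pre   = {open(d_kitchen_store), open(d_store_office)} ∪ {at(store), open(d_store_office)}
          = {at(store), open(d_kitchen_store), open(d_store_office)}

== RESULT ==
["at(store)", "open(d_kitchen_store)", "open(d_store_office)"]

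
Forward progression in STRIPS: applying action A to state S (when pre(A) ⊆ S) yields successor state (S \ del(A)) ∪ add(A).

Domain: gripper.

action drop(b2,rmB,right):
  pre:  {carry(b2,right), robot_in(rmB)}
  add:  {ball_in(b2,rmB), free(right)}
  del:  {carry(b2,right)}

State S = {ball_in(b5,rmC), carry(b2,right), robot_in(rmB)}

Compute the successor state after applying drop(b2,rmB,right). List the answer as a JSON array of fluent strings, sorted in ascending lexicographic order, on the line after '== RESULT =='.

Progress:
  pre ⊆ S: {carry(b2,right), robot_in(rmB)} ⊆ S  — applicable
  S \ del = {ball_in(b5,rmC), robot_in(rmB)}
  ∪ add   = {ball_in(b2,rmB), ball_in(b5,rmC), free(right), robot_in(rmB)}

== RESULT ==
["ball_in(b2,rmB)", "ball_in(b5,rmC)", "free(right)", "robot_in(rmB)"]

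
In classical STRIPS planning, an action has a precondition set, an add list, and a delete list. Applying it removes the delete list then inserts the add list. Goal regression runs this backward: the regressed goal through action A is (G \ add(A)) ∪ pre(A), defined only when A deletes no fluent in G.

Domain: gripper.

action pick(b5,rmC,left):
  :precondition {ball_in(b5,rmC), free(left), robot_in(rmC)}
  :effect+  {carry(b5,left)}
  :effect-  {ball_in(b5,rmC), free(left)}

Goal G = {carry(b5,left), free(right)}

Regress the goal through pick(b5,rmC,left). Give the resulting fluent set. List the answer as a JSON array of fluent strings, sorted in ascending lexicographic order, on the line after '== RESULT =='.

Regress:
  G ∩ del = {}  (empty — regression defined)
  G \ add = {carry(b5,left), free(right)} \ {carry(b5,left)} = {free(right)}
  ∪ pre   = {free(right)} ∪ {ball_in(b5,rmC), free(left), robot_in(rmC)}
          = {ball_in(b5,rmC), free(left), free(right), robot_in(rmC)}

== RESULT ==
["ball_in(b5,rmC)", "free(left)", "free(right)", "robot_in(rmC)"]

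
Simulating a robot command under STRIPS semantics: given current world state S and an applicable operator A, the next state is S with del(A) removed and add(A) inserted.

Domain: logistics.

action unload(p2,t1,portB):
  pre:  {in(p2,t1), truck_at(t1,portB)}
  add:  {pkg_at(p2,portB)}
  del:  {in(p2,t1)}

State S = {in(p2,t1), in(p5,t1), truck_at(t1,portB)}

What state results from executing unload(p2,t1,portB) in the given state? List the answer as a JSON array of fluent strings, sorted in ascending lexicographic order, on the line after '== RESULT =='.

Compute (S \ del) ∪ add:
  pre ⊆ S: {in(p2,t1), truck_at(t1,portB)} ⊆ S  — applicable
  S \ del = {in(p5,t1), truck_at(t1,portB)}
  ∪ add   = {in(p5,t1), pkg_at(p2,portB), truck_at(t1,portB)}

== RESULT ==
["in(p5,t1)", "pkg_at(p2,portB)", "truck_at(t1,portB)"]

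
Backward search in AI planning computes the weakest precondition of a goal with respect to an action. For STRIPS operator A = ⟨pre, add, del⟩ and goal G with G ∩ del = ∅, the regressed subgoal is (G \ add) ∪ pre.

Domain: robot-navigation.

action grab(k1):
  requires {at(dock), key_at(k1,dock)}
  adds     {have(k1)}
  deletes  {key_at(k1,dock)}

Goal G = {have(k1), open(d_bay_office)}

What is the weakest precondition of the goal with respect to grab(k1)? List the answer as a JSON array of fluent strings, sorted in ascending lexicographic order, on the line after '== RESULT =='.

Compute (G \ add) ∪ pre:
  G ∩ del = {}  (empty — regression defined)
  G \ add = {have(k1), open(d_bay_office)} \ {have(k1)} = {open(d_bay_office)}
  ∪ pre   = {open(d_bay_office)} ∪ {at(dock), key_at(k1,dock)}
          = {at(dock), key_at(k1,dock), open(d_bay_office)}

== RESULT ==
["at(dock)", "key_at(k1,dock)", "open(d_bay_office)"]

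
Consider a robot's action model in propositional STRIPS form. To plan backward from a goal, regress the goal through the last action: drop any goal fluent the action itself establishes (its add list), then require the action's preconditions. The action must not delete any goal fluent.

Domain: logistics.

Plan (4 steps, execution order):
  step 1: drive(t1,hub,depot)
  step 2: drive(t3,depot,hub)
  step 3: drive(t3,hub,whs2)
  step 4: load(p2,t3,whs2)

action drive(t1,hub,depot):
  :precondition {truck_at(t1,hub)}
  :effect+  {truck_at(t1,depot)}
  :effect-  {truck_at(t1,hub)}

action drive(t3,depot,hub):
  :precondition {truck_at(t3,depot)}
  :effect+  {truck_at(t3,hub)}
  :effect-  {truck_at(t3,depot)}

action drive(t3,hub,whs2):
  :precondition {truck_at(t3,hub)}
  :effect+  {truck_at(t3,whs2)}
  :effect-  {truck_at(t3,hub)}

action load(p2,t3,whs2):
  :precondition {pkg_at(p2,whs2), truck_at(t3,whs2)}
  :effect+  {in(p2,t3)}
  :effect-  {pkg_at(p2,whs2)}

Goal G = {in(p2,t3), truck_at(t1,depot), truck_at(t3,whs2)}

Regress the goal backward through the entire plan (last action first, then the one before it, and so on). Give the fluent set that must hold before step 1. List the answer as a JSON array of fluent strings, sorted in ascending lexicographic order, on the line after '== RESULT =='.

Regress step by step:
  through step 4 (load(p2,t3,whs2)): drop {in(p2,t3)}, keep {truck_at(t1,depot), truck_at(t3,whs2)}, require {pkg_at(p2,whs2), truck_at(t3,whs2)}
    → {pkg_at(p2,whs2), truck_at(t1,depot), truck_at(t3,whs2)}
  through step 3 (drive(t3,hub,whs2)): drop {truck_at(t3,whs2)}, keep {pkg_at(p2,whs2), truck_at(t1,depot)}, require {truck_at(t3,hub)}
    → {pkg_at(p2,whs2), truck_at(t1,depot), truck_at(t3,hub)}
  through step 2 (drive(t3,depot,hub)): drop {truck_at(t3,hub)}, keep {pkg_at(p2,whs2), truck_at(t1,depot)}, require {truck_at(t3,depot)}
    → {pkg_at(p2,whs2), truck_at(t1,depot), truck_at(t3,depot)}
  through step 1 (drive(t1,hub,depot)): drop {truck_at(t1,depot)}, keep {pkg_at(p2,whs2), truck_at(t3,depot)}, require {truck_at(t1,hub)}
    → {pkg_at(p2,whs2), truck_at(t1,hub), truck_at(t3,depot)}

== RESULT ==
["pkg_at(p2,whs2)", "truck_at(t1,hub)", "truck_at(t3,depot)"]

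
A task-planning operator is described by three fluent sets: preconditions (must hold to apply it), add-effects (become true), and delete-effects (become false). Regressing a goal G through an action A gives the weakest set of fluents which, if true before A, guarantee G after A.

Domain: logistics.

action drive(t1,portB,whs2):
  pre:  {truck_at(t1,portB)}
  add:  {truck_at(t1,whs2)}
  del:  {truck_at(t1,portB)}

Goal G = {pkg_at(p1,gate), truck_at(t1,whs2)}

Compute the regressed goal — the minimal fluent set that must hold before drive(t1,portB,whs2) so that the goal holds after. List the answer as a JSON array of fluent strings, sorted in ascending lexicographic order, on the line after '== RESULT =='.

Compute (G \ add) ∪ pre:
  G ∩ del = {}  (empty — regression defined)
  G \ add = {pkg_at(p1,gate), truck_at(t1,whs2)} \ {truck_at(t1,whs2)} = {pkg_at(p1,gate)}
  ∪ pre   = {pkg_at(p1,gate)} ∪ {truck_at(t1,portB)}
          = {pkg_at(p1,gate), truck_at(t1,portB)}

== RESULT ==
["pkg_at(p1,gate)", "truck_at(t1,portB)"]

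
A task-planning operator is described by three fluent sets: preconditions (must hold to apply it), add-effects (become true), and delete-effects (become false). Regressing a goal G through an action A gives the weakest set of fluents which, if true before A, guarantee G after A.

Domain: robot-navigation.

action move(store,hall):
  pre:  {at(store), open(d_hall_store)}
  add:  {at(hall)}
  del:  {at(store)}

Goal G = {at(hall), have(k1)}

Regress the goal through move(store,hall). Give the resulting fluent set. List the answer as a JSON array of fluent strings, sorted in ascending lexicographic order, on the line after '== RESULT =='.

Compute (G \ add) ∪ pre:
  G ∩ del = {}  (empty — regression defined)
  G \ add = {at(hall), have(k1)} \ {at(hall)} = {have(k1)}
  ∪ pre   = {have(k1)} ∪ {at(store), open(d_hall_store)}
          = {at(store), have(k1), open(d_hall_store)}

== RESULT ==
["at(store)", "have(k1)", "open(d_hall_store)"]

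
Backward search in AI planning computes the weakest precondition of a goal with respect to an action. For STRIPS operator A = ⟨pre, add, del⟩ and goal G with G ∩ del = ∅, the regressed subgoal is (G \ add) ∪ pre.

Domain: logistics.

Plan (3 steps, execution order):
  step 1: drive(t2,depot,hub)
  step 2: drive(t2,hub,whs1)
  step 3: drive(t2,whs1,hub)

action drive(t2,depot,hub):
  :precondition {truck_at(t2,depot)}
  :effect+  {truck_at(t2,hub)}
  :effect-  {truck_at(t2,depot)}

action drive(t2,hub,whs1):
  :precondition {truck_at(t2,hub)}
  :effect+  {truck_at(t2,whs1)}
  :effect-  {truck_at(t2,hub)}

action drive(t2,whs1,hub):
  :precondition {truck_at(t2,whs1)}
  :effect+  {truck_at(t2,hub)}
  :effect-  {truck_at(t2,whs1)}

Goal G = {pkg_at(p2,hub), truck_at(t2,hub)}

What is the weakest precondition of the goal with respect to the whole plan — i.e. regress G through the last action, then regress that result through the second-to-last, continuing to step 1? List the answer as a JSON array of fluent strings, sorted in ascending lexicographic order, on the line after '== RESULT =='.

Regress step by step:
  through step 3 (drive(t2,whs1,hub)): drop {truck_at(t2,hub)}, keep {pkg_at(p2,hub)}, require {truck_at(t2,whs1)}
    → {pkg_at(p2,hub), truck_at(t2,whs1)}
  through step 2 (drive(t2,hub,whs1)): drop {truck_at(t2,whs1)}, keep {pkg_at(p2,hub)}, require {truck_at(t2,hub)}
    → {pkg_at(p2,hub), truck_at(t2,hub)}
  through step 1 (drive(t2,depot,hub)): drop {truck_at(t2,hub)}, keep {pkg_at(p2,hub)}, require {truck_at(t2,depot)}
    → {pkg_at(p2,hub), truck_at(t2,depot)}

== RESULT ==
["pkg_at(p2,hub)", "truck_at(t2,depot)"]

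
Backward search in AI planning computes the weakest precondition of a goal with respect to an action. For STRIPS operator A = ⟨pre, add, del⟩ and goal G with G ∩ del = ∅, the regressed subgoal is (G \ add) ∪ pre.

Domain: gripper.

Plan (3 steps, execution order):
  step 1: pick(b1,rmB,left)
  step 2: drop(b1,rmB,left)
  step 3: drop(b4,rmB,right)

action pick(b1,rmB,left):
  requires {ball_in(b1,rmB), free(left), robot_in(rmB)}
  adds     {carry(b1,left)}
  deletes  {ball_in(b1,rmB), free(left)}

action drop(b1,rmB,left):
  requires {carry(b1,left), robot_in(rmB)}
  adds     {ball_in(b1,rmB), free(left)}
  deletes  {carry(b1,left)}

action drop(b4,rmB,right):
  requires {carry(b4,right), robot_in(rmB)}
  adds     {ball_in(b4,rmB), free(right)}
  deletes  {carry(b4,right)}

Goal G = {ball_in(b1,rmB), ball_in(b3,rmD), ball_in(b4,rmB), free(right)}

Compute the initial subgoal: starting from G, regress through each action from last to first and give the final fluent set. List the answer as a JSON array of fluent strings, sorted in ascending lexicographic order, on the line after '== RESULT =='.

Regress step by step:
  through step 3 (drop(b4,rmB,right)): drop {ball_in(b4,rmB), free(right)}, keep {ball_in(b1,rmB), ball_in(b3,rmD)}, require {carry(b4,right), robot_in(rmB)}
    → {ball_in(b1,rmB), ball_in(b3,rmD), carry(b4,right), robot_in(rmB)}
  through step 2 (drop(b1,rmB,left)): drop {ball_in(b1,rmB)}, keep {ball_in(b3,rmD), carry(b4,right), robot_in(rmB)}, require {carry(b1,left), robot_in(rmB)}
    → {ball_in(b3,rmD), carry(b1,left), carry(b4,right), robot_in(rmB)}
  through step 1 (pick(b1,rmB,left)): drop {carry(b1,left)}, keep {ball_in(b3,rmD), carry(b4,right), robot_in(rmB)}, require {ball_in(b1,rmB), free(left), robot_in(rmB)}
    → {ball_in(b1,rmB), ball_in(b3,rmD), carry(b4,right), free(left), robot_in(rmB)}

== RESULT ==
["ball_in(b1,rmB)", "ball_in(b3,rmD)", "carry(b4,right)", "free(left)", "robot_in(rmB)"]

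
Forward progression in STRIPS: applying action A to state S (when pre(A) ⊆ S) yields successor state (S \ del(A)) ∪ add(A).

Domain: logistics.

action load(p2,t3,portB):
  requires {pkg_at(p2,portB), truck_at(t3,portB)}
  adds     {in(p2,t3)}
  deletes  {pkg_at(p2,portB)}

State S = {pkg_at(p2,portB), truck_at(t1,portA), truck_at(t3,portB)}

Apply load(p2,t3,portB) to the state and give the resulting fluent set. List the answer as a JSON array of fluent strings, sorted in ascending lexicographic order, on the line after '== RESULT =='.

Progress:
  pre ⊆ S: {pkg_at(p2,portB), truck_at(t3,portB)} ⊆ S  — applicable
  S \ del = {truck_at(t1,portA), truck_at(t3,portB)}
  ∪ add   = {in(p2,t3), truck_at(t1,portA), truck_at(t3,portB)}

== RESULT ==
["in(p2,t3)", "truck_at(t1,portA)", "truck_at(t3,portB)"]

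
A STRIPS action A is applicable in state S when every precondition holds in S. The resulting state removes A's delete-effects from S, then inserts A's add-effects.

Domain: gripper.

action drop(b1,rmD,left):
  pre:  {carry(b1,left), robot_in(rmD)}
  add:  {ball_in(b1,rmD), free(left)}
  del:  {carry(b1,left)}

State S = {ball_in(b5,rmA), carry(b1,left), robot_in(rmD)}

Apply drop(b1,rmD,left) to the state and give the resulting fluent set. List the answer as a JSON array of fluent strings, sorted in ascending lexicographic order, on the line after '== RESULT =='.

Compute (S \ del) ∪ add:
  pre ⊆ S: {carry(b1,left), robot_in(rmD)} ⊆ S  — applicable
  S \ del = {ball_in(b5,rmA), robot_in(rmD)}
  ∪ add   = {ball_in(b1,rmD), ball_in(b5,rmA), free(left), robot_in(rmD)}

== RESULT ==
["ball_in(b1,rmD)", "ball_in(b5,rmA)", "free(left)", "robot_in(rmD)"]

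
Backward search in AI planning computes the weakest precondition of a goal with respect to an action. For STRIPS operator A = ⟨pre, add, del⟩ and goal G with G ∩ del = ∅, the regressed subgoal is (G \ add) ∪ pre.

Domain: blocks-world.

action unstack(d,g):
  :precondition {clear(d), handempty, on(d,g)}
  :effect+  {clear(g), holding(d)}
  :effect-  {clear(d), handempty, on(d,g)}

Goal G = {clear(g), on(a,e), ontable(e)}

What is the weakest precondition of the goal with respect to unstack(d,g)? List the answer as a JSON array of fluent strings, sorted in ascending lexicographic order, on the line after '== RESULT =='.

Regress:
  G ∩ del = {}  (empty — regression defined)
  G \ add = {clear(g), on(a,e), ontable(e)} \ {clear(g), holding(d)} = {on(a,e), ontable(e)}
  ∪ pre   = {on(a,e), ontable(e)} ∪ {clear(d), handempty, on(d,g)}
          = {clear(d), handempty, on(a,e), on(d,g), ontable(e)}

== RESULT ==
["clear(d)", "handempty", "on(a,e)", "on(d,g)", "ontable(e)"]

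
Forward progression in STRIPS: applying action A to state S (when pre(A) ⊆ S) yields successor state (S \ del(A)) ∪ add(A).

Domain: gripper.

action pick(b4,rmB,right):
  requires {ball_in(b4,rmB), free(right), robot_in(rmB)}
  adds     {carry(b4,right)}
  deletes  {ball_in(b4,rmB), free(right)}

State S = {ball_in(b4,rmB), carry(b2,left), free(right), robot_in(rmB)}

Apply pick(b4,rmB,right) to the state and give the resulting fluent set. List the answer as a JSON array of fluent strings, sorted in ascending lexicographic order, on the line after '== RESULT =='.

Compute (S \ del) ∪ add:
  pre ⊆ S: {ball_in(b4,rmB), free(right), robot_in(rmB)} ⊆ S  — applicable
  S \ del = {carry(b2,left), robot_in(rmB)}
  ∪ add   = {carry(b2,left), carry(b4,right), robot_in(rmB)}

== RESULT ==
["carry(b2,left)", "carry(b4,right)", "robot_in(rmB)"]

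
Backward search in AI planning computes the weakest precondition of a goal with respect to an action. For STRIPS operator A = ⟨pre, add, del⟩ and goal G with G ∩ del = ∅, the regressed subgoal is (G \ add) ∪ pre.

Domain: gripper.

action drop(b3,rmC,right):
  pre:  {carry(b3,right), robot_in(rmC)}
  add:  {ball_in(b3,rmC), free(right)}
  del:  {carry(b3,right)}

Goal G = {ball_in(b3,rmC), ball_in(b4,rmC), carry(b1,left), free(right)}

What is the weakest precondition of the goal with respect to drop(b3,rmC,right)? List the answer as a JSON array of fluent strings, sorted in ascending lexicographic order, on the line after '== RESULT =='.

Regress:
  G ∩ del = {}  (empty — regression defined)
  G \ add = {ball_in(b3,rmC), ball_in(b4,rmC), carry(b1,left), free(right)} \ {ball_in(b3,rmC), free(right)} = {ball_in(b4,rmC), carry(b1,left)}
  ∪ pre   = {ball_in(b4,rmC), carry(b1,left)} ∪ {carry(b3,right), robot_in(rmC)}
          = {ball_in(b4,rmC), carry(b1,left), carry(b3,right), robot_in(rmC)}

== RESULT ==
["ball_in(b4,rmC)", "carry(b1,left)", "carry(b3,right)", "robot_in(rmC)"]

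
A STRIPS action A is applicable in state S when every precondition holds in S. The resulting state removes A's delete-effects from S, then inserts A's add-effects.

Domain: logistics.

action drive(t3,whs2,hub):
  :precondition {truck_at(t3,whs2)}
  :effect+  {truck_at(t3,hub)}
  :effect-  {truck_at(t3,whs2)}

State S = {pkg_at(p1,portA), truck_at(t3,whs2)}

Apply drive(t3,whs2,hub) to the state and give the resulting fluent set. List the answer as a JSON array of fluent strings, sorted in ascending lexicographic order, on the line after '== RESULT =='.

Progress:
  pre ⊆ S: {truck_at(t3,whs2)} ⊆ S  — applicable
  S \ del = {pkg_at(p1,portA)}
  ∪ add   = {pkg_at(p1,portA), truck_at(t3,hub)}

== RESULT ==
["pkg_at(p1,portA)", "truck_at(t3,hub)"]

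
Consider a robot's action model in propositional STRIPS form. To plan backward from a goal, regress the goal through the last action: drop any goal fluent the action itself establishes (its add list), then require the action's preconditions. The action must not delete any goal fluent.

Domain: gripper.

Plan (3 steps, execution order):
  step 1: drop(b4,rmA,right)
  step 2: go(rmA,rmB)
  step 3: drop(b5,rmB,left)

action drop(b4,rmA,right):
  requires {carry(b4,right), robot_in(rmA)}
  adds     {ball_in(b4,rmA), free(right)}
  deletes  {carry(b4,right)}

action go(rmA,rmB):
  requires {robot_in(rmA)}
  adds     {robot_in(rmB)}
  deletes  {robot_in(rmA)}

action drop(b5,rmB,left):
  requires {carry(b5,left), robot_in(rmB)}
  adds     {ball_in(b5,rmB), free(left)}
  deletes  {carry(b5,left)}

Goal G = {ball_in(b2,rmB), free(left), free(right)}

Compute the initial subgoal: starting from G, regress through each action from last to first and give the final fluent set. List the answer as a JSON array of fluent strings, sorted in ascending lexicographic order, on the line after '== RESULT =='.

Work backward from the goal:
  through step 3 (drop(b5,rmB,left)): drop {free(left)}, keep {ball_in(b2,rmB), free(right)}, require {carry(b5,left), robot_in(rmB)}
    → {ball_in(b2,rmB), carry(b5,left), free(right), robot_in(rmB)}
  through step 2 (go(rmA,rmB)): drop {robot_in(rmB)}, keep {ball_in(b2,rmB), carry(b5,left), free(right)}, require {robot_in(rmA)}
    → {ball_in(b2,rmB), carry(b5,left), free(right), robot_in(rmA)}
  through step 1 (drop(b4,rmA,right)): drop {free(right)}, keep {ball_in(b2,rmB), carry(b5,left), robot_in(rmA)}, require {carry(b4,right), robot_in(rmA)}
    → {ball_in(b2,rmB), carry(b4,right), carry(b5,left), robot_in(rmA)}

== RESULT ==
["ball_in(b2,rmB)", "carry(b4,right)", "carry(b5,left)", "robot_in(rmA)"]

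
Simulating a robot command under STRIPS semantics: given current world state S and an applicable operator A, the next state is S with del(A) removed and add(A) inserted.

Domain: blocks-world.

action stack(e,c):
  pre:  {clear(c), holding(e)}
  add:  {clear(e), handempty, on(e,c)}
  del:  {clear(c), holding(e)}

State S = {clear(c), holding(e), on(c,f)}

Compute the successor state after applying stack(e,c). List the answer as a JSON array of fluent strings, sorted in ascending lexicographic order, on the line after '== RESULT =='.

Compute (S \ del) ∪ add:
  pre ⊆ S: {clear(c), holding(e)} ⊆ S  — applicable
  S \ del = {on(c,f)}
  ∪ add   = {clear(e), handempty, on(c,f), on(e,c)}

== RESULT ==
["clear(e)", "handempty", "on(c,f)", "on(e,c)"]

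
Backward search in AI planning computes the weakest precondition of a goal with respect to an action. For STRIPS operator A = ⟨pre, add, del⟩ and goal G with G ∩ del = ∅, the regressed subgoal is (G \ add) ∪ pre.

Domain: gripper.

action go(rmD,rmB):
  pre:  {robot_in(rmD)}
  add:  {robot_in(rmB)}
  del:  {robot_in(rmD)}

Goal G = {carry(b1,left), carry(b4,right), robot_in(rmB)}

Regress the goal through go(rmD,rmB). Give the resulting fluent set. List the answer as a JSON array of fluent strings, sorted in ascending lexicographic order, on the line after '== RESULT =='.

Compute (G \ add) ∪ pre:
  G ∩ del = {}  (empty — regression defined)
  G \ add = {carry(b1,left), carry(b4,right), robot_in(rmB)} \ {robot_in(rmB)} = {carry(b1,left), carry(b4,right)}
  ∪ pre   = {carry(b1,left), carry(b4,right)} ∪ {robot_in(rmD)}
          = {carry(b1,left), carry(b4,right), robot_in(rmD)}

== RESULT ==
["carry(b1,left)", "carry(b4,right)", "robot_in(rmD)"]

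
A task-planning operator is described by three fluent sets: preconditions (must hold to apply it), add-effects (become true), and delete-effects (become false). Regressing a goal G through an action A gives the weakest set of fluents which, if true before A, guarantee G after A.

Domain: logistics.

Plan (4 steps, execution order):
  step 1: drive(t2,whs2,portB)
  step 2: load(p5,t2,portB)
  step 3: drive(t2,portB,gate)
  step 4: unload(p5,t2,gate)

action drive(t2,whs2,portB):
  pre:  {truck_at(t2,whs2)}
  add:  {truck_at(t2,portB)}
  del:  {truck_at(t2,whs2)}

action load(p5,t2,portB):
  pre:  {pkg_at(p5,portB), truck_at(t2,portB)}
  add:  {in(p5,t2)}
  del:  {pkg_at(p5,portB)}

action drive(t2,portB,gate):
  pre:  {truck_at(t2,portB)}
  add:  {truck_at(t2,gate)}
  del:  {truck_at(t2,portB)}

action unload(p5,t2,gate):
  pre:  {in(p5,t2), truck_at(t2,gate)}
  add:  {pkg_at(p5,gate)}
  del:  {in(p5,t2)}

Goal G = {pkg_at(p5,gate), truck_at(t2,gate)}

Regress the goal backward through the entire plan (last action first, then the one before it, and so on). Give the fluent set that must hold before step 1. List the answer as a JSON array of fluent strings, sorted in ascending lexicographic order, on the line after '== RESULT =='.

Work backward from the goal:
  through step 4 (unload(p5,t2,gate)): drop {pkg_at(p5,gate)}, keep {truck_at(t2,gate)}, require {in(p5,t2), truck_at(t2,gate)}
    → {in(p5,t2), truck_at(t2,gate)}
  through step 3 (drive(t2,portB,gate)): drop {truck_at(t2,gate)}, keep {in(p5,t2)}, require {truck_at(t2,portB)}
    → {in(p5,t2), truck_at(t2,portB)}
  through step 2 (load(p5,t2,portB)): drop {in(p5,t2)}, keep {truck_at(t2,portB)}, require {pkg_at(p5,portB), truck_at(t2,portB)}
    → {pkg_at(p5,portB), truck_at(t2,portB)}
  through step 1 (drive(t2,whs2,portB)): drop {truck_at(t2,portB)}, keep {pkg_at(p5,portB)}, require {truck_at(t2,whs2)}
    → {pkg_at(p5,portB), truck_at(t2,whs2)}

== RESULT ==
["pkg_at(p5,portB)", "truck_at(t2,whs2)"]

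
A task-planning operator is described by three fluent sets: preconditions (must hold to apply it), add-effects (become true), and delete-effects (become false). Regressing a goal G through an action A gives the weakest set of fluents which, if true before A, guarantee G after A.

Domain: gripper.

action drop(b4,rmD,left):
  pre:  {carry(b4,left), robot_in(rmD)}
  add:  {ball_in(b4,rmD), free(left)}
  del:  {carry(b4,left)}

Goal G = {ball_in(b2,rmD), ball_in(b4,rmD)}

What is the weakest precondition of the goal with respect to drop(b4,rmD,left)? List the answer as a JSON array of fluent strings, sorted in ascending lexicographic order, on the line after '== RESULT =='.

Regress:
  G ∩ del = {}  (empty — regression defined)
  G \ add = {ball_in(b2,rmD), ball_in(b4,rmD)} \ {ball_in(b4,rmD), free(left)} = {ball_in(b2,rmD)}
  ∪ pre   = {ball_in(b2,rmD)} ∪ {carry(b4,left), robot_in(rmD)}
          = {ball_in(b2,rmD), carry(b4,left), robot_in(rmD)}

== RESULT ==
["ball_in(b2,rmD)", "carry(b4,left)", "robot_in(rmD)"]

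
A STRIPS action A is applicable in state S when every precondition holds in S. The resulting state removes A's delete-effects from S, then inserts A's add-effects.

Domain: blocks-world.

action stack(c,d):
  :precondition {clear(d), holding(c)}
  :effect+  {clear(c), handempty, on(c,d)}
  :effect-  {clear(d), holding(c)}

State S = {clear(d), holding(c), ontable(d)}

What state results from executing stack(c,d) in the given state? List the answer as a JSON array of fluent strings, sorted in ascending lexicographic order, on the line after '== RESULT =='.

Progress:
  pre ⊆ S: {clear(d), holding(c)} ⊆ S  — applicable
  S \ del = {ontable(d)}
  ∪ add   = {clear(c), handempty, on(c,d), ontable(d)}

== RESULT ==
["clear(c)", "handempty", "on(c,d)", "ontable(d)"]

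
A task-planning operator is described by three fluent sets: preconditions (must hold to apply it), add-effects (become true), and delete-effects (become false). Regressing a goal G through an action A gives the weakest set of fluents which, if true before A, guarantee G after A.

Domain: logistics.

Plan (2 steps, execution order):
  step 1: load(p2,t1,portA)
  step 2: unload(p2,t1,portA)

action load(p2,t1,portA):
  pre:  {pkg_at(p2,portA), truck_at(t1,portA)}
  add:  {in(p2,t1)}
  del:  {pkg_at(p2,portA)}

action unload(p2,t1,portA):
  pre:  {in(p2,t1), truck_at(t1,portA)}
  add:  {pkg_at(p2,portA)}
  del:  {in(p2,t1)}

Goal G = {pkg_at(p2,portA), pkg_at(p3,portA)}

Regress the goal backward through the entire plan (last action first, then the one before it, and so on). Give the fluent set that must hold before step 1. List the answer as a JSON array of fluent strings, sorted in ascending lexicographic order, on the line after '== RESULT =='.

Regress step by step:
  through step 2 (unload(p2,t1,portA)): drop {pkg_at(p2,portA)}, keep {pkg_at(p3,portA)}, require {in(p2,t1), truck_at(t1,portA)}
    → {in(p2,t1), pkg_at(p3,portA), truck_at(t1,portA)}
  through step 1 (load(p2,t1,portA)): drop {in(p2,t1)}, keep {pkg_at(p3,portA), truck_at(t1,portA)}, require {pkg_at(p2,portA), truck_at(t1,portA)}
    → {pkg_at(p2,portA), pkg_at(p3,portA), truck_at(t1,portA)}

== RESULT ==
["pkg_at(p2,portA)", "pkg_at(p3,portA)", "truck_at(t1,portA)"]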